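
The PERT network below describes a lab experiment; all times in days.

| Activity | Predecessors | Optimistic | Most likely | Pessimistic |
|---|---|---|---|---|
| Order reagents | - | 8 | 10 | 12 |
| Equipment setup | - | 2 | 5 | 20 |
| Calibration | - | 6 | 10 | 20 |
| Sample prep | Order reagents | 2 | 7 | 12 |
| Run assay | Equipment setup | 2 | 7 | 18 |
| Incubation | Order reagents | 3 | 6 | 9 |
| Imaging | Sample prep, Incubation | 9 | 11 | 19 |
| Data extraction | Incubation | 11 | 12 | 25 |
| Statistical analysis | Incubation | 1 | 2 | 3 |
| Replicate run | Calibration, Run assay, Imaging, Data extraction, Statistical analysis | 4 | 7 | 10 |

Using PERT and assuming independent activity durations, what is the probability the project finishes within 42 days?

0.962

te_Order reagents = (8 + 4·10 + 12)/6 = 60/6 = 10; σ²_Order reagents = ((12−8)/6)² = 0.444
te_Equipment setup = (2 + 4·5 + 20)/6 = 42/6 = 7; σ²_Equipment setup = ((20−2)/6)² = 9.000
te_Calibration = (6 + 4·10 + 20)/6 = 66/6 = 11; σ²_Calibration = ((20−6)/6)² = 5.444
te_Sample prep = (2 + 4·7 + 12)/6 = 42/6 = 7; σ²_Sample prep = ((12−2)/6)² = 2.778
te_Run assay = (2 + 4·7 + 18)/6 = 48/6 = 8; σ²_Run assay = ((18−2)/6)² = 7.111
te_Incubation = (3 + 4·6 + 9)/6 = 36/6 = 6; σ²_Incubation = ((9−3)/6)² = 1.000
te_Imaging = (9 + 4·11 + 19)/6 = 72/6 = 12; σ²_Imaging = ((19−9)/6)² = 2.778
te_Data extraction = (11 + 4·12 + 25)/6 = 84/6 = 14; σ²_Data extraction = ((25−11)/6)² = 5.444
te_Statistical analysis = (1 + 4·2 + 3)/6 = 12/6 = 2; σ²_Statistical analysis = ((3−1)/6)² = 0.111
te_Replicate run = (4 + 4·7 + 10)/6 = 42/6 = 7; σ²_Replicate run = ((10−4)/6)² = 1.000

Forward pass:
ES_Order reagents = 0; EF_Order reagents = 10
ES_Equipment setup = 0; EF_Equipment setup = 7
ES_Calibration = 0; EF_Calibration = 11
ES_Sample prep = 10; EF_Sample prep = 10+7 = 17
ES_Run assay = 7; EF_Run assay = 7+8 = 15
ES_Incubation = 10; EF_Incubation = 10+6 = 16
ES_Imaging = max(EF_Sample prep=17, EF_Incubation=16) = 17; EF_Imaging = 17+12 = 29
ES_Data extraction = 16; EF_Data extraction = 16+14 = 30
ES_Statistical analysis = 16; EF_Statistical analysis = 16+2 = 18
ES_Replicate run = max(EF_Calibration=11, EF_Run assay=15, EF_Imaging=29, EF_Data extraction=30, EF_Statistical analysis=18) = 30; EF_Replicate run = 30+7 = 37
Expected project duration μ = 37 days. Critical path: Order reagents → Incubation → Data extraction → Replicate run.

Variance along critical path = 0.444 + 1.000 + 5.444 + 1.000 = 7.889; σ = √7.889 = 2.809 days.
Z = (42 − 37) / 2.809 = 1.780
P(T ≤ 42) = Φ(1.780) ≈ 0.962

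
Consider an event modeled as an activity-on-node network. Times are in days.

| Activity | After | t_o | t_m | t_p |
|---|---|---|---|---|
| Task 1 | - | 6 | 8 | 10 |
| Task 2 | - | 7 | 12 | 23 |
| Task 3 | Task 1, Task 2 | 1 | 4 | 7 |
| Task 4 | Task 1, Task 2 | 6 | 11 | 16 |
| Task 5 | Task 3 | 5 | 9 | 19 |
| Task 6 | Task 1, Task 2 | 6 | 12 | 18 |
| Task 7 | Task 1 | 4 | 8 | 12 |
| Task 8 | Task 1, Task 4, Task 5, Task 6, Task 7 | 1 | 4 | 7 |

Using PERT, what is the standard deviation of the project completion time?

te_Task 1 = (6 + 4·8 + 10)/6 = 48/6 = 8; σ²_Task 1 = ((10−6)/6)² = 0.444
te_Task 2 = (7 + 4·12 + 23)/6 = 78/6 = 13; σ²_Task 2 = ((23−7)/6)² = 7.111
te_Task 3 = (1 + 4·4 + 7)/6 = 24/6 = 4; σ²_Task 3 = ((7−1)/6)² = 1.000
te_Task 4 = (6 + 4·11 + 16)/6 = 66/6 = 11; σ²_Task 4 = ((16−6)/6)² = 2.778
te_Task 5 = (5 + 4·9 + 19)/6 = 60/6 = 10; σ²_Task 5 = ((19−5)/6)² = 5.444
te_Task 6 = (6 + 4·12 + 18)/6 = 72/6 = 12; σ²_Task 6 = ((18−6)/6)² = 4.000
te_Task 7 = (4 + 4·8 + 12)/6 = 48/6 = 8; σ²_Task 7 = ((12−4)/6)² = 1.778
te_Task 8 = (1 + 4·4 + 7)/6 = 24/6 = 4; σ²_Task 8 = ((7−1)/6)² = 1.000

Forward pass:
ES_Task 1 = 0; EF_Task 1 = 8
ES_Task 2 = 0; EF_Task 2 = 13
ES_Task 3 = max(EF_Task 1=8, EF_Task 2=13) = 13; EF_Task 3 = 13+4 = 17
ES_Task 4 = max(EF_Task 1=8, EF_Task 2=13) = 13; EF_Task 4 = 13+11 = 24
ES_Task 5 = 17; EF_Task 5 = 17+10 = 27
ES_Task 6 = max(EF_Task 1=8, EF_Task 2=13) = 13; EF_Task 6 = 13+12 = 25
ES_Task 7 = 8; EF_Task 7 = 8+8 = 16
ES_Task 8 = max(EF_Task 1=8, EF_Task 4=24, EF_Task 5=27, EF_Task 6=25, EF_Task 7=16) = 27; EF_Task 8 = 27+4 = 31
Expected project duration μ = 31 days. Critical path: Task 2 → Task 3 → Task 5 → Task 8.

Variance along critical path = 7.111 + 1.000 + 5.444 + 1.000 = 14.556
σ = √14.556 = 3.815 days

3.82 days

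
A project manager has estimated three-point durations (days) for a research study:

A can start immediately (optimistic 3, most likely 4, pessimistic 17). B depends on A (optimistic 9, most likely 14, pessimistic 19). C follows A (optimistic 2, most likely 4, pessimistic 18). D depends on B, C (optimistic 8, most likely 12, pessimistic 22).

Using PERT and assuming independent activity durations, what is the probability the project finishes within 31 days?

te_A = (3 + 4·4 + 17)/6 = 36/6 = 6; σ²_A = ((17−3)/6)² = 5.444
te_B = (9 + 4·14 + 19)/6 = 84/6 = 14; σ²_B = ((19−9)/6)² = 2.778
te_C = (2 + 4·4 + 18)/6 = 36/6 = 6; σ²_C = ((18−2)/6)² = 7.111
te_D = (8 + 4·12 + 22)/6 = 78/6 = 13; σ²_D = ((22−8)/6)² = 5.444

Forward pass:
ES_A = 0; EF_A = 6
ES_B = 6; EF_B = 6+14 = 20
ES_C = 6; EF_C = 6+6 = 12
ES_D = max(EF_B=20, EF_C=12) = 20; EF_D = 20+13 = 33
Expected project duration μ = 33 days. Critical path: A → B → D.

Variance along critical path = 5.444 + 2.778 + 5.444 = 13.667; σ = √13.667 = 3.697 days.
Z = (31 − 33) / 3.697 = -0.541
P(T ≤ 31) = Φ(-0.541) ≈ 0.294

0.294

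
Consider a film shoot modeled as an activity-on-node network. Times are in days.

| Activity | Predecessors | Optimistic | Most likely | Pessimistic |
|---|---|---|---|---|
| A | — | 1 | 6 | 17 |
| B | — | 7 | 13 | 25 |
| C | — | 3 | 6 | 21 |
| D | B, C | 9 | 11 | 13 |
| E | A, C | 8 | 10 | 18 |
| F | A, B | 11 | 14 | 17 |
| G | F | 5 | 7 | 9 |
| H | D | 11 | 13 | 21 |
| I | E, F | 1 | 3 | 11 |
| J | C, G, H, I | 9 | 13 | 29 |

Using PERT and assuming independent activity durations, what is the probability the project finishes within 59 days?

te_A = (1 + 4·6 + 17)/6 = 42/6 = 7; σ²_A = ((17−1)/6)² = 7.111
te_B = (7 + 4·13 + 25)/6 = 84/6 = 14; σ²_B = ((25−7)/6)² = 9.000
te_C = (3 + 4·6 + 21)/6 = 48/6 = 8; σ²_C = ((21−3)/6)² = 9.000
te_D = (9 + 4·11 + 13)/6 = 66/6 = 11; σ²_D = ((13−9)/6)² = 0.444
te_E = (8 + 4·10 + 18)/6 = 66/6 = 11; σ²_E = ((18−8)/6)² = 2.778
te_F = (11 + 4·14 + 17)/6 = 84/6 = 14; σ²_F = ((17−11)/6)² = 1.000
te_G = (5 + 4·7 + 9)/6 = 42/6 = 7; σ²_G = ((9−5)/6)² = 0.444
te_H = (11 + 4·13 + 21)/6 = 84/6 = 14; σ²_H = ((21−11)/6)² = 2.778
te_I = (1 + 4·3 + 11)/6 = 24/6 = 4; σ²_I = ((11−1)/6)² = 2.778
te_J = (9 + 4·13 + 29)/6 = 90/6 = 15; σ²_J = ((29−9)/6)² = 11.111

Forward pass:
ES_A = 0; EF_A = 7
ES_B = 0; EF_B = 14
ES_C = 0; EF_C = 8
ES_D = max(EF_B=14, EF_C=8) = 14; EF_D = 14+11 = 25
ES_E = max(EF_A=7, EF_C=8) = 8; EF_E = 8+11 = 19
ES_F = max(EF_A=7, EF_B=14) = 14; EF_F = 14+14 = 28
ES_G = 28; EF_G = 28+7 = 35
ES_H = 25; EF_H = 25+14 = 39
ES_I = max(EF_E=19, EF_F=28) = 28; EF_I = 28+4 = 32
ES_J = max(EF_C=8, EF_G=35, EF_H=39, EF_I=32) = 39; EF_J = 39+15 = 54
Expected project duration μ = 54 days. Critical path: B → D → H → J.

Variance along critical path = 9.000 + 0.444 + 2.778 + 11.111 = 23.333; σ = √23.333 = 4.830 days.
Z = (59 − 54) / 4.830 = 1.035
P(T ≤ 59) = Φ(1.035) ≈ 0.850

0.850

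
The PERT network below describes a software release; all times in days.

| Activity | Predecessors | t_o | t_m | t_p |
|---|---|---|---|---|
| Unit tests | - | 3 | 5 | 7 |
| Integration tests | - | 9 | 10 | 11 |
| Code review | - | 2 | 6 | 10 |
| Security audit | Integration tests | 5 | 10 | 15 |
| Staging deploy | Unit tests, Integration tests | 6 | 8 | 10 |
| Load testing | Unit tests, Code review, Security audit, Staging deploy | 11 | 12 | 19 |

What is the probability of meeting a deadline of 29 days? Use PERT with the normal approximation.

0.032

te_Unit tests = (3 + 4·5 + 7)/6 = 30/6 = 5; σ²_Unit tests = ((7−3)/6)² = 0.444
te_Integration tests = (9 + 4·10 + 11)/6 = 60/6 = 10; σ²_Integration tests = ((11−9)/6)² = 0.111
te_Code review = (2 + 4·6 + 10)/6 = 36/6 = 6; σ²_Code review = ((10−2)/6)² = 1.778
te_Security audit = (5 + 4·10 + 15)/6 = 60/6 = 10; σ²_Security audit = ((15−5)/6)² = 2.778
te_Staging deploy = (6 + 4·8 + 10)/6 = 48/6 = 8; σ²_Staging deploy = ((10−6)/6)² = 0.444
te_Load testing = (11 + 4·12 + 19)/6 = 78/6 = 13; σ²_Load testing = ((19−11)/6)² = 1.778

Forward pass:
ES_Unit tests = 0; EF_Unit tests = 5
ES_Integration tests = 0; EF_Integration tests = 10
ES_Code review = 0; EF_Code review = 6
ES_Security audit = 10; EF_Security audit = 10+10 = 20
ES_Staging deploy = max(EF_Unit tests=5, EF_Integration tests=10) = 10; EF_Staging deploy = 10+8 = 18
ES_Load testing = max(EF_Unit tests=5, EF_Code review=6, EF_Security audit=20, EF_Staging deploy=18) = 20; EF_Load testing = 20+13 = 33
Expected project duration μ = 33 days. Critical path: Integration tests → Security audit → Load testing.

Variance along critical path = 0.111 + 2.778 + 1.778 = 4.667; σ = √4.667 = 2.160 days.
Z = (29 − 33) / 2.160 = -1.852
P(T ≤ 29) = Φ(-1.852) ≈ 0.032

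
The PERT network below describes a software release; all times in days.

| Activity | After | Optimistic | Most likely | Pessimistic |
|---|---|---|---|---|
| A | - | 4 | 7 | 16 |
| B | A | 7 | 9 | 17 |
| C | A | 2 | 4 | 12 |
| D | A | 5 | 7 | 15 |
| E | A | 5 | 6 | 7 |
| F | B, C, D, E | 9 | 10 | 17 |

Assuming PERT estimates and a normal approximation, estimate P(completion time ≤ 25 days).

te_A = (4 + 4·7 + 16)/6 = 48/6 = 8; σ²_A = ((16−4)/6)² = 4.000
te_B = (7 + 4·9 + 17)/6 = 60/6 = 10; σ²_B = ((17−7)/6)² = 2.778
te_C = (2 + 4·4 + 12)/6 = 30/6 = 5; σ²_C = ((12−2)/6)² = 2.778
te_D = (5 + 4·7 + 15)/6 = 48/6 = 8; σ²_D = ((15−5)/6)² = 2.778
te_E = (5 + 4·6 + 7)/6 = 36/6 = 6; σ²_E = ((7−5)/6)² = 0.111
te_F = (9 + 4·10 + 17)/6 = 66/6 = 11; σ²_F = ((17−9)/6)² = 1.778

Forward pass:
ES_A = 0; EF_A = 8
ES_B = 8; EF_B = 8+10 = 18
ES_C = 8; EF_C = 8+5 = 13
ES_D = 8; EF_D = 8+8 = 16
ES_E = 8; EF_E = 8+6 = 14
ES_F = max(EF_B=18, EF_C=13, EF_D=16, EF_E=14) = 18; EF_F = 18+11 = 29
Expected project duration μ = 29 days. Critical path: A → B → F.

Variance along critical path = 4.000 + 2.778 + 1.778 = 8.556; σ = √8.556 = 2.925 days.
Z = (25 − 29) / 2.925 = -1.368
P(T ≤ 25) = Φ(-1.368) ≈ 0.086

0.086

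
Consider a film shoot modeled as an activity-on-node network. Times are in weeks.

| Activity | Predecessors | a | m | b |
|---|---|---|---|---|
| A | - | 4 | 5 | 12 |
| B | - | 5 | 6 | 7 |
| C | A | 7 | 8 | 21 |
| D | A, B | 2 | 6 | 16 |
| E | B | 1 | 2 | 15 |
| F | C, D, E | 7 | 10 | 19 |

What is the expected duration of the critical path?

27 weeks

te_A = (4 + 4·5 + 12)/6 = 36/6 = 6
te_B = (5 + 4·6 + 7)/6 = 36/6 = 6
te_C = (7 + 4·8 + 21)/6 = 60/6 = 10
te_D = (2 + 4·6 + 16)/6 = 42/6 = 7
te_E = (1 + 4·2 + 15)/6 = 24/6 = 4
te_F = (7 + 4·10 + 19)/6 = 66/6 = 11

Forward pass:
ES_A = 0; EF_A = 6
ES_B = 0; EF_B = 6
ES_C = 6; EF_C = 6+10 = 16
ES_D = max(EF_A=6, EF_B=6) = 6; EF_D = 6+7 = 13
ES_E = 6; EF_E = 6+4 = 10
ES_F = max(EF_C=16, EF_D=13, EF_E=10) = 16; EF_F = 16+11 = 27
Expected project duration μ = 27 weeks. Critical path: A → C → F.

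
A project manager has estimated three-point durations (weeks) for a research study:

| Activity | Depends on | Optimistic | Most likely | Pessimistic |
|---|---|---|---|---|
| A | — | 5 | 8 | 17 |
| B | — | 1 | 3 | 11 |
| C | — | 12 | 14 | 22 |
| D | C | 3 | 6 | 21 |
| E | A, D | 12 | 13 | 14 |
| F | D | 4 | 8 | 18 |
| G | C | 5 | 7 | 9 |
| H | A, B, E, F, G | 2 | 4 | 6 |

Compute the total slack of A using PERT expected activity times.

te_A = (5 + 4·8 + 17)/6 = 54/6 = 9
te_B = (1 + 4·3 + 11)/6 = 24/6 = 4
te_C = (12 + 4·14 + 22)/6 = 90/6 = 15
te_D = (3 + 4·6 + 21)/6 = 48/6 = 8
te_E = (12 + 4·13 + 14)/6 = 78/6 = 13
te_F = (4 + 4·8 + 18)/6 = 54/6 = 9
te_G = (5 + 4·7 + 9)/6 = 42/6 = 7
te_H = (2 + 4·4 + 6)/6 = 24/6 = 4

Forward pass:
ES_A = 0; EF_A = 9
ES_B = 0; EF_B = 4
ES_C = 0; EF_C = 15
ES_D = 15; EF_D = 15+8 = 23
ES_E = max(EF_A=9, EF_D=23) = 23; EF_E = 23+13 = 36
ES_F = 23; EF_F = 23+9 = 32
ES_G = 15; EF_G = 15+7 = 22
ES_H = max(EF_A=9, EF_B=4, EF_E=36, EF_F=32, EF_G=22) = 36; EF_H = 36+4 = 40
Expected project duration μ = 40 weeks. Critical path: C → D → E → H.

Backward pass:
LF_H = 40; LS_H = 40−4 = 36
LF_G = LS_H = 36; LS_G = 36−7 = 29
LF_F = LS_H = 36; LS_F = 36−9 = 27
LF_E = LS_H = 36; LS_E = 36−13 = 23
LF_D = min(LS_E=23, LS_F=27) = 23; LS_D = 23−8 = 15
LF_C = min(LS_D=15, LS_G=29) = 15; LS_C = 15−15 = 0
LF_B = LS_H = 36; LS_B = 36−4 = 32
LF_A = min(LS_E=23, LS_H=36) = 23; LS_A = 23−9 = 14
Slack_A = LS_A − ES_A = 14 − 0 = 14

14 weeks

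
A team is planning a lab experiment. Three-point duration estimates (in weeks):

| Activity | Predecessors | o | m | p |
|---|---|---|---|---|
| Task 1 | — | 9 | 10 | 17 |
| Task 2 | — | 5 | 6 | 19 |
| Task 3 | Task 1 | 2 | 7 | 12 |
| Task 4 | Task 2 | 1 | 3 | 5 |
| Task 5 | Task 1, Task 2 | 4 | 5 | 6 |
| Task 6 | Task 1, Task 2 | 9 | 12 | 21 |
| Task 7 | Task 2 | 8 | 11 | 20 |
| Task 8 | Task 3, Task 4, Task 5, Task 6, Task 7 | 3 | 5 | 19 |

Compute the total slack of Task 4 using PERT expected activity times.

te_Task 1 = (9 + 4·10 + 17)/6 = 66/6 = 11
te_Task 2 = (5 + 4·6 + 19)/6 = 48/6 = 8
te_Task 3 = (2 + 4·7 + 12)/6 = 42/6 = 7
te_Task 4 = (1 + 4·3 + 5)/6 = 18/6 = 3
te_Task 5 = (4 + 4·5 + 6)/6 = 30/6 = 5
te_Task 6 = (9 + 4·12 + 21)/6 = 78/6 = 13
te_Task 7 = (8 + 4·11 + 20)/6 = 72/6 = 12
te_Task 8 = (3 + 4·5 + 19)/6 = 42/6 = 7

Forward pass:
ES_Task 1 = 0; EF_Task 1 = 11
ES_Task 2 = 0; EF_Task 2 = 8
ES_Task 3 = 11; EF_Task 3 = 11+7 = 18
ES_Task 4 = 8; EF_Task 4 = 8+3 = 11
ES_Task 5 = max(EF_Task 1=11, EF_Task 2=8) = 11; EF_Task 5 = 11+5 = 16
ES_Task 6 = max(EF_Task 1=11, EF_Task 2=8) = 11; EF_Task 6 = 11+13 = 24
ES_Task 7 = 8; EF_Task 7 = 8+12 = 20
ES_Task 8 = max(EF_Task 3=18, EF_Task 4=11, EF_Task 5=16, EF_Task 6=24, EF_Task 7=20) = 24; EF_Task 8 = 24+7 = 31
Expected project duration μ = 31 weeks. Critical path: Task 1 → Task 6 → Task 8.

Backward pass:
LF_Task 8 = 31; LS_Task 8 = 31−7 = 24
LF_Task 7 = LS_Task 8 = 24; LS_Task 7 = 24−12 = 12
LF_Task 6 = LS_Task 8 = 24; LS_Task 6 = 24−13 = 11
LF_Task 5 = LS_Task 8 = 24; LS_Task 5 = 24−5 = 19
LF_Task 4 = LS_Task 8 = 24; LS_Task 4 = 24−3 = 21
LF_Task 3 = LS_Task 8 = 24; LS_Task 3 = 24−7 = 17
LF_Task 2 = min(LS_Task 4=21, LS_Task 5=19, LS_Task 6=11, LS_Task 7=12) = 11; LS_Task 2 = 11−8 = 3
LF_Task 1 = min(LS_Task 3=17, LS_Task 5=19, LS_Task 6=11) = 11; LS_Task 1 = 11−11 = 0
Slack_Task 4 = LS_Task 4 − ES_Task 4 = 21 − 8 = 13

13 weeks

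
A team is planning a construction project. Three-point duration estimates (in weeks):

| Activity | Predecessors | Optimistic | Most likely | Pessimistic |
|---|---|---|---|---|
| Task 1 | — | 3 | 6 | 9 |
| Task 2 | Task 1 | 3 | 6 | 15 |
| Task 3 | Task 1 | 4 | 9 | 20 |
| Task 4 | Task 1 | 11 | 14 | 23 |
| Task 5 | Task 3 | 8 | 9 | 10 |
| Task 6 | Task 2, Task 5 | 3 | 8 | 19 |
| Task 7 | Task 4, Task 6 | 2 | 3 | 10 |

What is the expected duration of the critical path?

te_Task 1 = (3 + 4·6 + 9)/6 = 36/6 = 6
te_Task 2 = (3 + 4·6 + 15)/6 = 42/6 = 7
te_Task 3 = (4 + 4·9 + 20)/6 = 60/6 = 10
te_Task 4 = (11 + 4·14 + 23)/6 = 90/6 = 15
te_Task 5 = (8 + 4·9 + 10)/6 = 54/6 = 9
te_Task 6 = (3 + 4·8 + 19)/6 = 54/6 = 9
te_Task 7 = (2 + 4·3 + 10)/6 = 24/6 = 4

Forward pass:
ES_Task 1 = 0; EF_Task 1 = 6
ES_Task 2 = 6; EF_Task 2 = 6+7 = 13
ES_Task 3 = 6; EF_Task 3 = 6+10 = 16
ES_Task 4 = 6; EF_Task 4 = 6+15 = 21
ES_Task 5 = 16; EF_Task 5 = 16+9 = 25
ES_Task 6 = max(EF_Task 2=13, EF_Task 5=25) = 25; EF_Task 6 = 25+9 = 34
ES_Task 7 = max(EF_Task 4=21, EF_Task 6=34) = 34; EF_Task 7 = 34+4 = 38
Expected project duration μ = 38 weeks. Critical path: Task 1 → Task 3 → Task 5 → Task 6 → Task 7.

38 weeks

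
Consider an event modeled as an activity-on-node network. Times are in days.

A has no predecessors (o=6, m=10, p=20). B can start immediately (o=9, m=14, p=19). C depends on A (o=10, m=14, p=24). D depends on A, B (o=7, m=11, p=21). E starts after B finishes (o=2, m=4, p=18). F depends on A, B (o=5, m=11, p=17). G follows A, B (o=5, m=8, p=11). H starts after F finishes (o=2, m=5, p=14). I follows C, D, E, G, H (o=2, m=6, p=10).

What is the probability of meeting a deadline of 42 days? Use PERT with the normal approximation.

te_A = (6 + 4·10 + 20)/6 = 66/6 = 11; σ²_A = ((20−6)/6)² = 5.444
te_B = (9 + 4·14 + 19)/6 = 84/6 = 14; σ²_B = ((19−9)/6)² = 2.778
te_C = (10 + 4·14 + 24)/6 = 90/6 = 15; σ²_C = ((24−10)/6)² = 5.444
te_D = (7 + 4·11 + 21)/6 = 72/6 = 12; σ²_D = ((21−7)/6)² = 5.444
te_E = (2 + 4·4 + 18)/6 = 36/6 = 6; σ²_E = ((18−2)/6)² = 7.111
te_F = (5 + 4·11 + 17)/6 = 66/6 = 11; σ²_F = ((17−5)/6)² = 4.000
te_G = (5 + 4·8 + 11)/6 = 48/6 = 8; σ²_G = ((11−5)/6)² = 1.000
te_H = (2 + 4·5 + 14)/6 = 36/6 = 6; σ²_H = ((14−2)/6)² = 4.000
te_I = (2 + 4·6 + 10)/6 = 36/6 = 6; σ²_I = ((10−2)/6)² = 1.778

Forward pass:
ES_A = 0; EF_A = 11
ES_B = 0; EF_B = 14
ES_C = 11; EF_C = 11+15 = 26
ES_D = max(EF_A=11, EF_B=14) = 14; EF_D = 14+12 = 26
ES_E = 14; EF_E = 14+6 = 20
ES_F = max(EF_A=11, EF_B=14) = 14; EF_F = 14+11 = 25
ES_G = max(EF_A=11, EF_B=14) = 14; EF_G = 14+8 = 22
ES_H = 25; EF_H = 25+6 = 31
ES_I = max(EF_C=26, EF_D=26, EF_E=20, EF_G=22, EF_H=31) = 31; EF_I = 31+6 = 37
Expected project duration μ = 37 days. Critical path: B → F → H → I.

Variance along critical path = 2.778 + 4.000 + 4.000 + 1.778 = 12.556; σ = √12.556 = 3.543 days.
Z = (42 − 37) / 3.543 = 1.411
P(T ≤ 42) = Φ(1.411) ≈ 0.921

0.921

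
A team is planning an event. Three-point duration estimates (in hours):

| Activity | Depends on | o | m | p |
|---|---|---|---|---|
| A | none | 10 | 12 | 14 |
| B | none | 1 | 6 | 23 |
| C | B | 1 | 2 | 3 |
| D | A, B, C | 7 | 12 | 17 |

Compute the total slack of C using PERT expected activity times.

2 hours

te_A = (10 + 4·12 + 14)/6 = 72/6 = 12
te_B = (1 + 4·6 + 23)/6 = 48/6 = 8
te_C = (1 + 4·2 + 3)/6 = 12/6 = 2
te_D = (7 + 4·12 + 17)/6 = 72/6 = 12

Forward pass:
ES_A = 0; EF_A = 12
ES_B = 0; EF_B = 8
ES_C = 8; EF_C = 8+2 = 10
ES_D = max(EF_A=12, EF_B=8, EF_C=10) = 12; EF_D = 12+12 = 24
Expected project duration μ = 24 hours. Critical path: A → D.

Backward pass:
LF_D = 24; LS_D = 24−12 = 12
LF_C = LS_D = 12; LS_C = 12−2 = 10
LF_B = min(LS_C=10, LS_D=12) = 10; LS_B = 10−8 = 2
LF_A = LS_D = 12; LS_A = 12−12 = 0
Slack_C = LS_C − ES_C = 10 − 8 = 2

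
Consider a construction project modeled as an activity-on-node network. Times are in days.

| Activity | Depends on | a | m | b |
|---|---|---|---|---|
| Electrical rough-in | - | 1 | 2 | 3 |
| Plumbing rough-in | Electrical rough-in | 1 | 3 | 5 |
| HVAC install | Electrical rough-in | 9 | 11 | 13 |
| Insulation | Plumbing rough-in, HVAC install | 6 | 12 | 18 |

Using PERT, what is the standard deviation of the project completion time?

te_Electrical rough-in = (1 + 4·2 + 3)/6 = 12/6 = 2; σ²_Electrical rough-in = ((3−1)/6)² = 0.111
te_Plumbing rough-in = (1 + 4·3 + 5)/6 = 18/6 = 3; σ²_Plumbing rough-in = ((5−1)/6)² = 0.444
te_HVAC install = (9 + 4·11 + 13)/6 = 66/6 = 11; σ²_HVAC install = ((13−9)/6)² = 0.444
te_Insulation = (6 + 4·12 + 18)/6 = 72/6 = 12; σ²_Insulation = ((18−6)/6)² = 4.000

Forward pass:
ES_Electrical rough-in = 0; EF_Electrical rough-in = 2
ES_Plumbing rough-in = 2; EF_Plumbing rough-in = 2+3 = 5
ES_HVAC install = 2; EF_HVAC install = 2+11 = 13
ES_Insulation = max(EF_Plumbing rough-in=5, EF_HVAC install=13) = 13; EF_Insulation = 13+12 = 25
Expected project duration μ = 25 days. Critical path: Electrical rough-in → HVAC install → Insulation.

Variance along critical path = 0.111 + 0.444 + 4.000 = 4.556
σ = √4.556 = 2.134 days

2.13 days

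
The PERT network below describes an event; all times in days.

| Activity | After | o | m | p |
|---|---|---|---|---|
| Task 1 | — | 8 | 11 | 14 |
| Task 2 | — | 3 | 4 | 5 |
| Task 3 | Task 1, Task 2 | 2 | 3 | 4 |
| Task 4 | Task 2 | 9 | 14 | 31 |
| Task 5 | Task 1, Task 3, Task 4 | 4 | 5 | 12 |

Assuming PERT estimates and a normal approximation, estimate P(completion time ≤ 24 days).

te_Task 1 = (8 + 4·11 + 14)/6 = 66/6 = 11; σ²_Task 1 = ((14−8)/6)² = 1.000
te_Task 2 = (3 + 4·4 + 5)/6 = 24/6 = 4; σ²_Task 2 = ((5−3)/6)² = 0.111
te_Task 3 = (2 + 4·3 + 4)/6 = 18/6 = 3; σ²_Task 3 = ((4−2)/6)² = 0.111
te_Task 4 = (9 + 4·14 + 31)/6 = 96/6 = 16; σ²_Task 4 = ((31−9)/6)² = 13.444
te_Task 5 = (4 + 4·5 + 12)/6 = 36/6 = 6; σ²_Task 5 = ((12−4)/6)² = 1.778

Forward pass:
ES_Task 1 = 0; EF_Task 1 = 11
ES_Task 2 = 0; EF_Task 2 = 4
ES_Task 3 = max(EF_Task 1=11, EF_Task 2=4) = 11; EF_Task 3 = 11+3 = 14
ES_Task 4 = 4; EF_Task 4 = 4+16 = 20
ES_Task 5 = max(EF_Task 1=11, EF_Task 3=14, EF_Task 4=20) = 20; EF_Task 5 = 20+6 = 26
Expected project duration μ = 26 days. Critical path: Task 2 → Task 4 → Task 5.

Variance along critical path = 0.111 + 13.444 + 1.778 = 15.333; σ = √15.333 = 3.916 days.
Z = (24 − 26) / 3.916 = -0.511
P(T ≤ 24) = Φ(-0.511) ≈ 0.305

0.305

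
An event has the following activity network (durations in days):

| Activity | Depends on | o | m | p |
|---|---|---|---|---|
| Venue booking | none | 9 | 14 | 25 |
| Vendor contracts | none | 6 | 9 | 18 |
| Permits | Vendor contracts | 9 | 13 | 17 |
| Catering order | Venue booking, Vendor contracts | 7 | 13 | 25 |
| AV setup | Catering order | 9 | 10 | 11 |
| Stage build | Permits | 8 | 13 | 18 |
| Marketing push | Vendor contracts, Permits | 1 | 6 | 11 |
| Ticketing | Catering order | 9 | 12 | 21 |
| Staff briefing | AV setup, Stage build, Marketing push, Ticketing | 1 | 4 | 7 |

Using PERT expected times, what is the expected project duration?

46 days

te_Venue booking = (9 + 4·14 + 25)/6 = 90/6 = 15
te_Vendor contracts = (6 + 4·9 + 18)/6 = 60/6 = 10
te_Permits = (9 + 4·13 + 17)/6 = 78/6 = 13
te_Catering order = (7 + 4·13 + 25)/6 = 84/6 = 14
te_AV setup = (9 + 4·10 + 11)/6 = 60/6 = 10
te_Stage build = (8 + 4·13 + 18)/6 = 78/6 = 13
te_Marketing push = (1 + 4·6 + 11)/6 = 36/6 = 6
te_Ticketing = (9 + 4·12 + 21)/6 = 78/6 = 13
te_Staff briefing = (1 + 4·4 + 7)/6 = 24/6 = 4

Forward pass:
ES_Venue booking = 0; EF_Venue booking = 15
ES_Vendor contracts = 0; EF_Vendor contracts = 10
ES_Permits = 10; EF_Permits = 10+13 = 23
ES_Catering order = max(EF_Venue booking=15, EF_Vendor contracts=10) = 15; EF_Catering order = 15+14 = 29
ES_AV setup = 29; EF_AV setup = 29+10 = 39
ES_Stage build = 23; EF_Stage build = 23+13 = 36
ES_Marketing push = max(EF_Vendor contracts=10, EF_Permits=23) = 23; EF_Marketing push = 23+6 = 29
ES_Ticketing = 29; EF_Ticketing = 29+13 = 42
ES_Staff briefing = max(EF_AV setup=39, EF_Stage build=36, EF_Marketing push=29, EF_Ticketing=42) = 42; EF_Staff briefing = 42+4 = 46
Expected project duration μ = 46 days. Critical path: Venue booking → Catering order → Ticketing → Staff briefing.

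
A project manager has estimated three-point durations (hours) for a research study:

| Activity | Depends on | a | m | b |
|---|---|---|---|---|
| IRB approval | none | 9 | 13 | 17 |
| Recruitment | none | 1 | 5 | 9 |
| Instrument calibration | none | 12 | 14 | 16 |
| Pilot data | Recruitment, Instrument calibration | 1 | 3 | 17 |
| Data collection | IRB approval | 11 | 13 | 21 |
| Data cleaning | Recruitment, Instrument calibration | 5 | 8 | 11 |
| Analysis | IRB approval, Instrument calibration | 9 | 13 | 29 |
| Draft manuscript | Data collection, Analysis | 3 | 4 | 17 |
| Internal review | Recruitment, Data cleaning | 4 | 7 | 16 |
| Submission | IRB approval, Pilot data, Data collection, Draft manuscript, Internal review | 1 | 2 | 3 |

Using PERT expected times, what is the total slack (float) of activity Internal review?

te_IRB approval = (9 + 4·13 + 17)/6 = 78/6 = 13
te_Recruitment = (1 + 4·5 + 9)/6 = 30/6 = 5
te_Instrument calibration = (12 + 4·14 + 16)/6 = 84/6 = 14
te_Pilot data = (1 + 4·3 + 17)/6 = 30/6 = 5
te_Data collection = (11 + 4·13 + 21)/6 = 84/6 = 14
te_Data cleaning = (5 + 4·8 + 11)/6 = 48/6 = 8
te_Analysis = (9 + 4·13 + 29)/6 = 90/6 = 15
te_Draft manuscript = (3 + 4·4 + 17)/6 = 36/6 = 6
te_Internal review = (4 + 4·7 + 16)/6 = 48/6 = 8
te_Submission = (1 + 4·2 + 3)/6 = 12/6 = 2

Forward pass:
ES_IRB approval = 0; EF_IRB approval = 13
ES_Recruitment = 0; EF_Recruitment = 5
ES_Instrument calibration = 0; EF_Instrument calibration = 14
ES_Pilot data = max(EF_Recruitment=5, EF_Instrument calibration=14) = 14; EF_Pilot data = 14+5 = 19
ES_Data collection = 13; EF_Data collection = 13+14 = 27
ES_Data cleaning = max(EF_Recruitment=5, EF_Instrument calibration=14) = 14; EF_Data cleaning = 14+8 = 22
ES_Analysis = max(EF_IRB approval=13, EF_Instrument calibration=14) = 14; EF_Analysis = 14+15 = 29
ES_Draft manuscript = max(EF_Data collection=27, EF_Analysis=29) = 29; EF_Draft manuscript = 29+6 = 35
ES_Internal review = max(EF_Recruitment=5, EF_Data cleaning=22) = 22; EF_Internal review = 22+8 = 30
ES_Submission = max(EF_IRB approval=13, EF_Pilot data=19, EF_Data collection=27, EF_Draft manuscript=35, EF_Internal review=30) = 35; EF_Submission = 35+2 = 37
Expected project duration μ = 37 hours. Critical path: Instrument calibration → Analysis → Draft manuscript → Submission.

Backward pass:
LF_Submission = 37; LS_Submission = 37−2 = 35
LF_Internal review = LS_Submission = 35; LS_Internal review = 35−8 = 27
LF_Draft manuscript = LS_Submission = 35; LS_Draft manuscript = 35−6 = 29
LF_Analysis = LS_Draft manuscript = 29; LS_Analysis = 29−15 = 14
LF_Data cleaning = LS_Internal review = 27; LS_Data cleaning = 27−8 = 19
LF_Data collection = min(LS_Draft manuscript=29, LS_Submission=35) = 29; LS_Data collection = 29−14 = 15
LF_Pilot data = LS_Submission = 35; LS_Pilot data = 35−5 = 30
LF_Instrument calibration = min(LS_Pilot data=30, LS_Data cleaning=19, LS_Analysis=14) = 14; LS_Instrument calibration = 14−14 = 0
LF_Recruitment = min(LS_Pilot data=30, LS_Data cleaning=19, LS_Internal review=27) = 19; LS_Recruitment = 19−5 = 14
LF_IRB approval = min(LS_Data collection=15, LS_Analysis=14, LS_Submission=35) = 14; LS_IRB approval = 14−13 = 1
Slack_Internal review = LS_Internal review − ES_Internal review = 27 − 22 = 5

5 hours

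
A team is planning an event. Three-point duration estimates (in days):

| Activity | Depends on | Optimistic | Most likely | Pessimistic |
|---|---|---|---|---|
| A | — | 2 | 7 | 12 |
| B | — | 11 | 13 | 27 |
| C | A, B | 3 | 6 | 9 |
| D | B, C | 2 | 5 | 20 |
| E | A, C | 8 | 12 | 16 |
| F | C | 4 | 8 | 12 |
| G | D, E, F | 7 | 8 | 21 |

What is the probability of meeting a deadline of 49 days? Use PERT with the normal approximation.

te_A = (2 + 4·7 + 12)/6 = 42/6 = 7; σ²_A = ((12−2)/6)² = 2.778
te_B = (11 + 4·13 + 27)/6 = 90/6 = 15; σ²_B = ((27−11)/6)² = 7.111
te_C = (3 + 4·6 + 9)/6 = 36/6 = 6; σ²_C = ((9−3)/6)² = 1.000
te_D = (2 + 4·5 + 20)/6 = 42/6 = 7; σ²_D = ((20−2)/6)² = 9.000
te_E = (8 + 4·12 + 16)/6 = 72/6 = 12; σ²_E = ((16−8)/6)² = 1.778
te_F = (4 + 4·8 + 12)/6 = 48/6 = 8; σ²_F = ((12−4)/6)² = 1.778
te_G = (7 + 4·8 + 21)/6 = 60/6 = 10; σ²_G = ((21−7)/6)² = 5.444

Forward pass:
ES_A = 0; EF_A = 7
ES_B = 0; EF_B = 15
ES_C = max(EF_A=7, EF_B=15) = 15; EF_C = 15+6 = 21
ES_D = max(EF_B=15, EF_C=21) = 21; EF_D = 21+7 = 28
ES_E = max(EF_A=7, EF_C=21) = 21; EF_E = 21+12 = 33
ES_F = 21; EF_F = 21+8 = 29
ES_G = max(EF_D=28, EF_E=33, EF_F=29) = 33; EF_G = 33+10 = 43
Expected project duration μ = 43 days. Critical path: B → C → E → G.

Variance along critical path = 7.111 + 1.000 + 1.778 + 5.444 = 15.333; σ = √15.333 = 3.916 days.
Z = (49 − 43) / 3.916 = 1.532
P(T ≤ 49) = Φ(1.532) ≈ 0.937

0.937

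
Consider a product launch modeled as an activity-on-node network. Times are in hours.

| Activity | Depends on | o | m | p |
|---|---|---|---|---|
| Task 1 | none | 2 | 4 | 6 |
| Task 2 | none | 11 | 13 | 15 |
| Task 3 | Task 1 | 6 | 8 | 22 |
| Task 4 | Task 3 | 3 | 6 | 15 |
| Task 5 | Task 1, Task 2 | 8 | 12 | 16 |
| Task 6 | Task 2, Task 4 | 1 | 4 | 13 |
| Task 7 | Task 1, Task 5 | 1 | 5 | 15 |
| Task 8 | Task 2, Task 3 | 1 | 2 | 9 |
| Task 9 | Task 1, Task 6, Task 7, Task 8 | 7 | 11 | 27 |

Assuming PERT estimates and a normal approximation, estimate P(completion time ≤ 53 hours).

0.981

te_Task 1 = (2 + 4·4 + 6)/6 = 24/6 = 4; σ²_Task 1 = ((6−2)/6)² = 0.444
te_Task 2 = (11 + 4·13 + 15)/6 = 78/6 = 13; σ²_Task 2 = ((15−11)/6)² = 0.444
te_Task 3 = (6 + 4·8 + 22)/6 = 60/6 = 10; σ²_Task 3 = ((22−6)/6)² = 7.111
te_Task 4 = (3 + 4·6 + 15)/6 = 42/6 = 7; σ²_Task 4 = ((15−3)/6)² = 4.000
te_Task 5 = (8 + 4·12 + 16)/6 = 72/6 = 12; σ²_Task 5 = ((16−8)/6)² = 1.778
te_Task 6 = (1 + 4·4 + 13)/6 = 30/6 = 5; σ²_Task 6 = ((13−1)/6)² = 4.000
te_Task 7 = (1 + 4·5 + 15)/6 = 36/6 = 6; σ²_Task 7 = ((15−1)/6)² = 5.444
te_Task 8 = (1 + 4·2 + 9)/6 = 18/6 = 3; σ²_Task 8 = ((9−1)/6)² = 1.778
te_Task 9 = (7 + 4·11 + 27)/6 = 78/6 = 13; σ²_Task 9 = ((27−7)/6)² = 11.111

Forward pass:
ES_Task 1 = 0; EF_Task 1 = 4
ES_Task 2 = 0; EF_Task 2 = 13
ES_Task 3 = 4; EF_Task 3 = 4+10 = 14
ES_Task 4 = 14; EF_Task 4 = 14+7 = 21
ES_Task 5 = max(EF_Task 1=4, EF_Task 2=13) = 13; EF_Task 5 = 13+12 = 25
ES_Task 6 = max(EF_Task 2=13, EF_Task 4=21) = 21; EF_Task 6 = 21+5 = 26
ES_Task 7 = max(EF_Task 1=4, EF_Task 5=25) = 25; EF_Task 7 = 25+6 = 31
ES_Task 8 = max(EF_Task 2=13, EF_Task 3=14) = 14; EF_Task 8 = 14+3 = 17
ES_Task 9 = max(EF_Task 1=4, EF_Task 6=26, EF_Task 7=31, EF_Task 8=17) = 31; EF_Task 9 = 31+13 = 44
Expected project duration μ = 44 hours. Critical path: Task 2 → Task 5 → Task 7 → Task 9.

Variance along critical path = 0.444 + 1.778 + 5.444 + 11.111 = 18.778; σ = √18.778 = 4.333 hours.
Z = (53 − 44) / 4.333 = 2.077
P(T ≤ 53) = Φ(2.077) ≈ 0.981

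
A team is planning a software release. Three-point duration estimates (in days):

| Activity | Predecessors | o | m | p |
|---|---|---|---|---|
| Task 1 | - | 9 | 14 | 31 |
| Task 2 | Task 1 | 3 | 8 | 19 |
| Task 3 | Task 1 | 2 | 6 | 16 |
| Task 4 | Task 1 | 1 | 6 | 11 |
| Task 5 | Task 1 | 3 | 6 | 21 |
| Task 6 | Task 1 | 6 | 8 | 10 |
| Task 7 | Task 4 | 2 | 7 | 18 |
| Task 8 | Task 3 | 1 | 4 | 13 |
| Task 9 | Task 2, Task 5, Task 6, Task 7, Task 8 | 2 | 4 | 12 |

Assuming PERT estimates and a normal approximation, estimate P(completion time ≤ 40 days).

0.836

te_Task 1 = (9 + 4·14 + 31)/6 = 96/6 = 16; σ²_Task 1 = ((31−9)/6)² = 13.444
te_Task 2 = (3 + 4·8 + 19)/6 = 54/6 = 9; σ²_Task 2 = ((19−3)/6)² = 7.111
te_Task 3 = (2 + 4·6 + 16)/6 = 42/6 = 7; σ²_Task 3 = ((16−2)/6)² = 5.444
te_Task 4 = (1 + 4·6 + 11)/6 = 36/6 = 6; σ²_Task 4 = ((11−1)/6)² = 2.778
te_Task 5 = (3 + 4·6 + 21)/6 = 48/6 = 8; σ²_Task 5 = ((21−3)/6)² = 9.000
te_Task 6 = (6 + 4·8 + 10)/6 = 48/6 = 8; σ²_Task 6 = ((10−6)/6)² = 0.444
te_Task 7 = (2 + 4·7 + 18)/6 = 48/6 = 8; σ²_Task 7 = ((18−2)/6)² = 7.111
te_Task 8 = (1 + 4·4 + 13)/6 = 30/6 = 5; σ²_Task 8 = ((13−1)/6)² = 4.000
te_Task 9 = (2 + 4·4 + 12)/6 = 30/6 = 5; σ²_Task 9 = ((12−2)/6)² = 2.778

Forward pass:
ES_Task 1 = 0; EF_Task 1 = 16
ES_Task 2 = 16; EF_Task 2 = 16+9 = 25
ES_Task 3 = 16; EF_Task 3 = 16+7 = 23
ES_Task 4 = 16; EF_Task 4 = 16+6 = 22
ES_Task 5 = 16; EF_Task 5 = 16+8 = 24
ES_Task 6 = 16; EF_Task 6 = 16+8 = 24
ES_Task 7 = 22; EF_Task 7 = 22+8 = 30
ES_Task 8 = 23; EF_Task 8 = 23+5 = 28
ES_Task 9 = max(EF_Task 2=25, EF_Task 5=24, EF_Task 6=24, EF_Task 7=30, EF_Task 8=28) = 30; EF_Task 9 = 30+5 = 35
Expected project duration μ = 35 days. Critical path: Task 1 → Task 4 → Task 7 → Task 9.

Variance along critical path = 13.444 + 2.778 + 7.111 + 2.778 = 26.111; σ = √26.111 = 5.110 days.
Z = (40 − 35) / 5.110 = 0.978
P(T ≤ 40) = Φ(0.978) ≈ 0.836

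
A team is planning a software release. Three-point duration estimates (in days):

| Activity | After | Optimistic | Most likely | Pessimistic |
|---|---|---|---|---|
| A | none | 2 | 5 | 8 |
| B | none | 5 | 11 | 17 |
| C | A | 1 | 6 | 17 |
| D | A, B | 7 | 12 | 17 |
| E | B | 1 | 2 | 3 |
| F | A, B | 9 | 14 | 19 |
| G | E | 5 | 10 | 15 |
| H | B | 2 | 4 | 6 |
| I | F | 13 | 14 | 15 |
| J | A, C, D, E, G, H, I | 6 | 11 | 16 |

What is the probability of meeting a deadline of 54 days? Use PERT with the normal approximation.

te_A = (2 + 4·5 + 8)/6 = 30/6 = 5; σ²_A = ((8−2)/6)² = 1.000
te_B = (5 + 4·11 + 17)/6 = 66/6 = 11; σ²_B = ((17−5)/6)² = 4.000
te_C = (1 + 4·6 + 17)/6 = 42/6 = 7; σ²_C = ((17−1)/6)² = 7.111
te_D = (7 + 4·12 + 17)/6 = 72/6 = 12; σ²_D = ((17−7)/6)² = 2.778
te_E = (1 + 4·2 + 3)/6 = 12/6 = 2; σ²_E = ((3−1)/6)² = 0.111
te_F = (9 + 4·14 + 19)/6 = 84/6 = 14; σ²_F = ((19−9)/6)² = 2.778
te_G = (5 + 4·10 + 15)/6 = 60/6 = 10; σ²_G = ((15−5)/6)² = 2.778
te_H = (2 + 4·4 + 6)/6 = 24/6 = 4; σ²_H = ((6−2)/6)² = 0.444
te_I = (13 + 4·14 + 15)/6 = 84/6 = 14; σ²_I = ((15−13)/6)² = 0.111
te_J = (6 + 4·11 + 16)/6 = 66/6 = 11; σ²_J = ((16−6)/6)² = 2.778

Forward pass:
ES_A = 0; EF_A = 5
ES_B = 0; EF_B = 11
ES_C = 5; EF_C = 5+7 = 12
ES_D = max(EF_A=5, EF_B=11) = 11; EF_D = 11+12 = 23
ES_E = 11; EF_E = 11+2 = 13
ES_F = max(EF_A=5, EF_B=11) = 11; EF_F = 11+14 = 25
ES_G = 13; EF_G = 13+10 = 23
ES_H = 11; EF_H = 11+4 = 15
ES_I = 25; EF_I = 25+14 = 39
ES_J = max(EF_A=5, EF_C=12, EF_D=23, EF_E=13, EF_G=23, EF_H=15, EF_I=39) = 39; EF_J = 39+11 = 50
Expected project duration μ = 50 days. Critical path: B → F → I → J.

Variance along critical path = 4.000 + 2.778 + 0.111 + 2.778 = 9.667; σ = √9.667 = 3.109 days.
Z = (54 − 50) / 3.109 = 1.287
P(T ≤ 54) = Φ(1.287) ≈ 0.901

0.901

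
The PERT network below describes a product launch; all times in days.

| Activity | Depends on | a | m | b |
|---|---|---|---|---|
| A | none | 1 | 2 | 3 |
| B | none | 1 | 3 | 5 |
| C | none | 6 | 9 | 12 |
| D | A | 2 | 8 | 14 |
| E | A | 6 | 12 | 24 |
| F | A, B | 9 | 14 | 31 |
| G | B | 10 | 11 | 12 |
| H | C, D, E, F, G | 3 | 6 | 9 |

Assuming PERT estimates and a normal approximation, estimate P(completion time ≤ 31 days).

0.940

te_A = (1 + 4·2 + 3)/6 = 12/6 = 2; σ²_A = ((3−1)/6)² = 0.111
te_B = (1 + 4·3 + 5)/6 = 18/6 = 3; σ²_B = ((5−1)/6)² = 0.444
te_C = (6 + 4·9 + 12)/6 = 54/6 = 9; σ²_C = ((12−6)/6)² = 1.000
te_D = (2 + 4·8 + 14)/6 = 48/6 = 8; σ²_D = ((14−2)/6)² = 4.000
te_E = (6 + 4·12 + 24)/6 = 78/6 = 13; σ²_E = ((24−6)/6)² = 9.000
te_F = (9 + 4·14 + 31)/6 = 96/6 = 16; σ²_F = ((31−9)/6)² = 13.444
te_G = (10 + 4·11 + 12)/6 = 66/6 = 11; σ²_G = ((12−10)/6)² = 0.111
te_H = (3 + 4·6 + 9)/6 = 36/6 = 6; σ²_H = ((9−3)/6)² = 1.000

Forward pass:
ES_A = 0; EF_A = 2
ES_B = 0; EF_B = 3
ES_C = 0; EF_C = 9
ES_D = 2; EF_D = 2+8 = 10
ES_E = 2; EF_E = 2+13 = 15
ES_F = max(EF_A=2, EF_B=3) = 3; EF_F = 3+16 = 19
ES_G = 3; EF_G = 3+11 = 14
ES_H = max(EF_C=9, EF_D=10, EF_E=15, EF_F=19, EF_G=14) = 19; EF_H = 19+6 = 25
Expected project duration μ = 25 days. Critical path: B → F → H.

Variance along critical path = 0.444 + 13.444 + 1.000 = 14.889; σ = √14.889 = 3.859 days.
Z = (31 − 25) / 3.859 = 1.555
P(T ≤ 31) = Φ(1.555) ≈ 0.940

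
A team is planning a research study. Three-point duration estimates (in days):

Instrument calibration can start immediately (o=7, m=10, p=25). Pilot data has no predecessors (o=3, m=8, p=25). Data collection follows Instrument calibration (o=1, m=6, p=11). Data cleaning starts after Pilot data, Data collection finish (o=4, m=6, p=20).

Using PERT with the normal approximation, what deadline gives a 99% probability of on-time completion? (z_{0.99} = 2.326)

36.1 days

te_Instrument calibration = (7 + 4·10 + 25)/6 = 72/6 = 12; σ²_Instrument calibration = ((25−7)/6)² = 9.000
te_Pilot data = (3 + 4·8 + 25)/6 = 60/6 = 10; σ²_Pilot data = ((25−3)/6)² = 13.444
te_Data collection = (1 + 4·6 + 11)/6 = 36/6 = 6; σ²_Data collection = ((11−1)/6)² = 2.778
te_Data cleaning = (4 + 4·6 + 20)/6 = 48/6 = 8; σ²_Data cleaning = ((20−4)/6)² = 7.111

Forward pass:
ES_Instrument calibration = 0; EF_Instrument calibration = 12
ES_Pilot data = 0; EF_Pilot data = 10
ES_Data collection = 12; EF_Data collection = 12+6 = 18
ES_Data cleaning = max(EF_Pilot data=10, EF_Data collection=18) = 18; EF_Data cleaning = 18+8 = 26
Expected project duration μ = 26 days. Critical path: Instrument calibration → Data collection → Data cleaning.

Variance along critical path = 9.000 + 2.778 + 7.111 = 18.889; σ = 4.346 days.
D = μ + z·σ = 26 + 2.326·4.346 = 36.1 days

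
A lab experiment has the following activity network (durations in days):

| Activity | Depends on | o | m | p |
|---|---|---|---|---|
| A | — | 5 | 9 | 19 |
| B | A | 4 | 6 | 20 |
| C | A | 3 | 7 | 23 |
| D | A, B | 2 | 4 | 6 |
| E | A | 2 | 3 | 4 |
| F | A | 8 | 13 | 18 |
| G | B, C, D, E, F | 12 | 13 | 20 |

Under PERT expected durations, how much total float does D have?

te_A = (5 + 4·9 + 19)/6 = 60/6 = 10
te_B = (4 + 4·6 + 20)/6 = 48/6 = 8
te_C = (3 + 4·7 + 23)/6 = 54/6 = 9
te_D = (2 + 4·4 + 6)/6 = 24/6 = 4
te_E = (2 + 4·3 + 4)/6 = 18/6 = 3
te_F = (8 + 4·13 + 18)/6 = 78/6 = 13
te_G = (12 + 4·13 + 20)/6 = 84/6 = 14

Forward pass:
ES_A = 0; EF_A = 10
ES_B = 10; EF_B = 10+8 = 18
ES_C = 10; EF_C = 10+9 = 19
ES_D = max(EF_A=10, EF_B=18) = 18; EF_D = 18+4 = 22
ES_E = 10; EF_E = 10+3 = 13
ES_F = 10; EF_F = 10+13 = 23
ES_G = max(EF_B=18, EF_C=19, EF_D=22, EF_E=13, EF_F=23) = 23; EF_G = 23+14 = 37
Expected project duration μ = 37 days. Critical path: A → F → G.

Backward pass:
LF_G = 37; LS_G = 37−14 = 23
LF_F = LS_G = 23; LS_F = 23−13 = 10
LF_E = LS_G = 23; LS_E = 23−3 = 20
LF_D = LS_G = 23; LS_D = 23−4 = 19
LF_C = LS_G = 23; LS_C = 23−9 = 14
LF_B = min(LS_D=19, LS_G=23) = 19; LS_B = 19−8 = 11
LF_A = min(LS_B=11, LS_C=14, LS_D=19, LS_E=20, LS_F=10) = 10; LS_A = 10−10 = 0
Slack_D = LS_D − ES_D = 19 − 18 = 1

1 days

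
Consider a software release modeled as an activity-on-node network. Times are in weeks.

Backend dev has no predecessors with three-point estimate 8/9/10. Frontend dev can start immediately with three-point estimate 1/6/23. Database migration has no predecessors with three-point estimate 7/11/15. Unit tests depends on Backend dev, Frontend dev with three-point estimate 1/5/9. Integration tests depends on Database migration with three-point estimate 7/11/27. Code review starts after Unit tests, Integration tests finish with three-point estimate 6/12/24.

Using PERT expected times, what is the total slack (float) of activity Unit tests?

te_Backend dev = (8 + 4·9 + 10)/6 = 54/6 = 9
te_Frontend dev = (1 + 4·6 + 23)/6 = 48/6 = 8
te_Database migration = (7 + 4·11 + 15)/6 = 66/6 = 11
te_Unit tests = (1 + 4·5 + 9)/6 = 30/6 = 5
te_Integration tests = (7 + 4·11 + 27)/6 = 78/6 = 13
te_Code review = (6 + 4·12 + 24)/6 = 78/6 = 13

Forward pass:
ES_Backend dev = 0; EF_Backend dev = 9
ES_Frontend dev = 0; EF_Frontend dev = 8
ES_Database migration = 0; EF_Database migration = 11
ES_Unit tests = max(EF_Backend dev=9, EF_Frontend dev=8) = 9; EF_Unit tests = 9+5 = 14
ES_Integration tests = 11; EF_Integration tests = 11+13 = 24
ES_Code review = max(EF_Unit tests=14, EF_Integration tests=24) = 24; EF_Code review = 24+13 = 37
Expected project duration μ = 37 weeks. Critical path: Database migration → Integration tests → Code review.

Backward pass:
LF_Code review = 37; LS_Code review = 37−13 = 24
LF_Integration tests = LS_Code review = 24; LS_Integration tests = 24−13 = 11
LF_Unit tests = LS_Code review = 24; LS_Unit tests = 24−5 = 19
LF_Database migration = LS_Integration tests = 11; LS_Database migration = 11−11 = 0
LF_Frontend dev = LS_Unit tests = 19; LS_Frontend dev = 19−8 = 11
LF_Backend dev = LS_Unit tests = 19; LS_Backend dev = 19−9 = 10
Slack_Unit tests = LS_Unit tests − ES_Unit tests = 19 − 9 = 10

10 weeks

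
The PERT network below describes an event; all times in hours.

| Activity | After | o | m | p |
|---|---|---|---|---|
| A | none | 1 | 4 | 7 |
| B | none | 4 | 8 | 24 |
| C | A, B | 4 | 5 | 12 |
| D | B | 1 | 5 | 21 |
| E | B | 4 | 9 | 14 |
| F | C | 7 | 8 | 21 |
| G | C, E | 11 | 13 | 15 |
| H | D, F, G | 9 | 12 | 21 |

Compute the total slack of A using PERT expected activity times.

te_A = (1 + 4·4 + 7)/6 = 24/6 = 4
te_B = (4 + 4·8 + 24)/6 = 60/6 = 10
te_C = (4 + 4·5 + 12)/6 = 36/6 = 6
te_D = (1 + 4·5 + 21)/6 = 42/6 = 7
te_E = (4 + 4·9 + 14)/6 = 54/6 = 9
te_F = (7 + 4·8 + 21)/6 = 60/6 = 10
te_G = (11 + 4·13 + 15)/6 = 78/6 = 13
te_H = (9 + 4·12 + 21)/6 = 78/6 = 13

Forward pass:
ES_A = 0; EF_A = 4
ES_B = 0; EF_B = 10
ES_C = max(EF_A=4, EF_B=10) = 10; EF_C = 10+6 = 16
ES_D = 10; EF_D = 10+7 = 17
ES_E = 10; EF_E = 10+9 = 19
ES_F = 16; EF_F = 16+10 = 26
ES_G = max(EF_C=16, EF_E=19) = 19; EF_G = 19+13 = 32
ES_H = max(EF_D=17, EF_F=26, EF_G=32) = 32; EF_H = 32+13 = 45
Expected project duration μ = 45 hours. Critical path: B → E → G → H.

Backward pass:
LF_H = 45; LS_H = 45−13 = 32
LF_G = LS_H = 32; LS_G = 32−13 = 19
LF_F = LS_H = 32; LS_F = 32−10 = 22
LF_E = LS_G = 19; LS_E = 19−9 = 10
LF_D = LS_H = 32; LS_D = 32−7 = 25
LF_C = min(LS_F=22, LS_G=19) = 19; LS_C = 19−6 = 13
LF_B = min(LS_C=13, LS_D=25, LS_E=10) = 10; LS_B = 10−10 = 0
LF_A = LS_C = 13; LS_A = 13−4 = 9
Slack_A = LS_A − ES_A = 9 − 0 = 9

9 hours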